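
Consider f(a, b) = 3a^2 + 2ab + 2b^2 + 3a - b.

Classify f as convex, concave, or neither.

f is quadratic, so its Hessian is the constant matrix H = [[6, 2], [2, 4]].
det(H) = 20, tr(H) = 10.
det(H) > 0 and tr(H) > 0, so H is positive definite everywhere: convex.

convex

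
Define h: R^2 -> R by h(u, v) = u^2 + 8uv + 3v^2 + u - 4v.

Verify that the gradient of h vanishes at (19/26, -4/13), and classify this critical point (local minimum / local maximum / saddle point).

saddle point

∇h = (2u + 8v + 1, 8u + 6v - 4); substituting (19/26, -4/13) gives ∇h = (0, 0), so (19/26, -4/13) is indeed a critical point.
The Hessian of h is constant: H = [[2, 8], [8, 6]].
det(H) = 2·6 − 8² = -52.
Since det(H) < 0, H is indefinite and the critical point is a saddle point.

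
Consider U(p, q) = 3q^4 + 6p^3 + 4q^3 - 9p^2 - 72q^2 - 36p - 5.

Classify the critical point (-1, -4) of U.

saddle point

The mixed partial ∂²U/∂p∂q is 0, so the Hessian at any point is diag(U_pp, U_qq) = diag(18(2p - 1), 12(3q^2 + 2q - 12)).
At (-1, -4): H = diag(-54, 336).
The eigenvalues have opposite signs, so H is indefinite: a saddle point.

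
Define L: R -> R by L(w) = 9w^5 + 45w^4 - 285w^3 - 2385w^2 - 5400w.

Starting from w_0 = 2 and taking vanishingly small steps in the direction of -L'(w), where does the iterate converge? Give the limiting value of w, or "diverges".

L'(w) = 45(w - 5)(w + 2)(w + 3)(w + 4), so L'(2) = -16200.
Gradient descent moves in the -L' direction, i.e. w is increasing.
The nearest critical point in that direction is w = 5, where L'' = 22680 > 0 (a local minimum). The iterate converges there.

5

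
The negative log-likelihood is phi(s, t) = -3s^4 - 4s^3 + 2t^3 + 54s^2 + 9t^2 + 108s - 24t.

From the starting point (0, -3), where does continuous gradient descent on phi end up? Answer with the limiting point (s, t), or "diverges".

(-1, 1)

phi is separable, so gradient descent decouples: s follows -∂phi/∂s, t follows -∂phi/∂t.
∂phi/∂s = -12(s - 3)(s + 1)(s + 3); at s=0 this is 108, so s decreases.
∂phi/∂t = 6(t - 1)(t + 4); at t=-3 this is -24, so t increases.
s converges to its nearest critical value -1 (a local min of the s-part); t converges to 1. The iterate converges to (-1, 1).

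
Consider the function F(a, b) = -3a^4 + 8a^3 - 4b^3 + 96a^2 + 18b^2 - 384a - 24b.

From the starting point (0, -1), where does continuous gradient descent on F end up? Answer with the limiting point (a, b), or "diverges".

F is separable, so gradient descent decouples: a follows -∂F/∂a, b follows -∂F/∂b.
∂F/∂a = -12(a - 4)(a - 2)(a + 4); at a=0 this is -384, so a increases.
∂F/∂b = -12(b - 2)(b - 1); at b=-1 this is -72, so b increases.
a converges to its nearest critical value 2 (a local min of the a-part); b converges to 1. The iterate converges to (2, 1).

(2, 1)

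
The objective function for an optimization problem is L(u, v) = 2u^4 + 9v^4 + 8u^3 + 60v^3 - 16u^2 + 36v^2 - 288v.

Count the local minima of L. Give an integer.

4

L separates as a function of u plus a function of v, so ∇L=0 decouples.
∂L/∂u = 8u(u - 1)(u + 4) = 0 at u ∈ {-4, 0, 1}; ∂L/∂v = 36(v - 1)(v + 2)(v + 4) = 0 at v ∈ {-4, -2, 1}.
The Hessian is diagonal: diag(L_uu, L_vv). Second derivatives: L_uu(-4)=160, L_uu(0)=-32, L_uu(1)=40; L_vv(-4)=360, L_vv(-2)=-216, L_vv(1)=540.
Local minima occur where both diagonal entries positive: (-4, -4), (-4, 1), (1, -4), (1, 1). Count: 4.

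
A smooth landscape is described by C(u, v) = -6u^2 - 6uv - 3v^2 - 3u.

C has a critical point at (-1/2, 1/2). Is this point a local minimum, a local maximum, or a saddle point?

The Hessian of C is constant: H = [[-12, -6], [-6, -6]].
det(H) = (-12)·(-6) − (-6)² = 36.
det(H) > 0 and tr(H) = -18 < 0, so H is negative definite and the point is a local maximum.

local maximum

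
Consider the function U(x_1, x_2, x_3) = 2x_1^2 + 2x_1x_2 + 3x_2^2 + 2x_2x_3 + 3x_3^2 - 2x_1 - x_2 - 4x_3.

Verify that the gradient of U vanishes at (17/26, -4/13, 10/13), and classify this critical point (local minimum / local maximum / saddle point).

∇U = (4x_1 + 2x_2 - 2, 2x_1 + 6x_2 + 2x_3 - 1, 2x_2 + 6x_3 - 4); substituting (17/26, -4/13, 10/13) gives ∇U = (0, 0, 0), so (17/26, -4/13, 10/13) is indeed a critical point.
The Hessian is constant: H = [[4, 2, 0], [2, 6, 2], [0, 2, 6]].
Leading principal minors: Δ₁ = 4, Δ₂ = 20, Δ₃ = 104.
All leading minors are positive, so H is positive definite: a local minimum.

local minimum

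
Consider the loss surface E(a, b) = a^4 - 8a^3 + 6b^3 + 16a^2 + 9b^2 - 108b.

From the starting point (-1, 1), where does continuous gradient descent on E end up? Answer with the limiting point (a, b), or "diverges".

E is separable, so gradient descent decouples: a follows -∂E/∂a, b follows -∂E/∂b.
∂E/∂a = 4a(a - 4)(a - 2); at a=-1 this is -60, so a increases.
∂E/∂b = 18(b - 2)(b + 3); at b=1 this is -72, so b increases.
a converges to its nearest critical value 0 (a local min of the a-part); b converges to 2. The iterate converges to (0, 2).

(0, 2)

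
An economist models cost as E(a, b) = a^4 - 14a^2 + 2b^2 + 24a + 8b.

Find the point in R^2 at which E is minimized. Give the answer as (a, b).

E(a,b) separates as P(a) + Q(b), so its minimum is min P + min Q.
P'(a) = 4(a - 2)(a - 1)(a + 3) vanishes at a ∈ {-3, 1, 2}; Q'(b) = 4b + 8 vanishes at b ∈ {-2}.
Local minima of P (where P''>0): P(-3)=-117, P(2)=8. Local minima of Q: Q(-2)=-8.
So the global minimum of E is P(-3) + Q(-2) = -117 − 8 = -125, attained at (-3, -2).

(-3, -2)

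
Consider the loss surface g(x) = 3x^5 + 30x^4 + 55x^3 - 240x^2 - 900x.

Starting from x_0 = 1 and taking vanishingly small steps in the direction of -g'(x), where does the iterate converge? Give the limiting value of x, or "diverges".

2

g'(x) = 15(x - 2)(x + 2)(x + 3)(x + 5), so g'(1) = -1080.
Gradient descent moves in the -g' direction, i.e. x is increasing.
The nearest critical point in that direction is x = 2, where g'' = 2100 > 0 (a local minimum). The iterate converges there.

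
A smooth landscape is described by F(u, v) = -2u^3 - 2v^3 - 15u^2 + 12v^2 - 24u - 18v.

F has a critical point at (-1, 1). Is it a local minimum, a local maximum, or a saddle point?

saddle point

The mixed partial ∂²F/∂u∂v is 0, so the Hessian at any point is diag(F_uu, F_vv) = diag(-6(2u + 5), 12(-v + 2)).
At (-1, 1): H = diag(-18, 12).
The eigenvalues have opposite signs, so H is indefinite: a saddle point.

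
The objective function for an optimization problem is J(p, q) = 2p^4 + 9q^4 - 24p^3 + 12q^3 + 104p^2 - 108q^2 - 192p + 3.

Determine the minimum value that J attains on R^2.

-692

J(p,q) separates as A(p) + B(q) + 3, so its minimum is min A + min B + 3.
A'(p) = 8(p - 4)(p - 3)(p - 2) vanishes at p ∈ {2, 3, 4}; B'(q) = 36q(q - 2)(q + 3) vanishes at q ∈ {-3, 0, 2}.
Local minima of A (where A''>0): A(2)=-128, A(4)=-128. Local minima of B: B(-3)=-567, B(2)=-192.
So the global minimum of J is A(2) + B(-3) + 3 = -128 − 567 + 3 = -692, attained at (2, -3).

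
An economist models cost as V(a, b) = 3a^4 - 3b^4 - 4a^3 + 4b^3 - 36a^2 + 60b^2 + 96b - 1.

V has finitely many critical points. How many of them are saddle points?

V separates as a function of a plus a function of b, so ∇V=0 decouples.
∂V/∂a = 12a(a - 3)(a + 2) = 0 at a ∈ {-2, 0, 3}; ∂V/∂b = -12(b - 4)(b + 1)(b + 2) = 0 at b ∈ {-2, -1, 4}.
The Hessian is diagonal: diag(V_aa, V_bb). Second derivatives: V_aa(-2)=120, V_aa(0)=-72, V_aa(3)=180; V_bb(-2)=-72, V_bb(-1)=60, V_bb(4)=-360.
Saddle points occur where the two diagonal entries have opposite signs: (-2, -2), (-2, 4), (0, -1), (3, -2), (3, 4). Count: 5.

5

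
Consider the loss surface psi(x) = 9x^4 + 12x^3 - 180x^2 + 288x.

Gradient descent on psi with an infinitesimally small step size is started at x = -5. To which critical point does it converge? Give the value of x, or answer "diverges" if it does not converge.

psi'(x) = 36(x - 2)(x - 1)(x + 4), so psi'(-5) = -1512.
Gradient descent moves in the -psi' direction, i.e. x is increasing.
The nearest critical point in that direction is x = -4, where psi'' = 1080 > 0 (a local minimum). The iterate converges there.

-4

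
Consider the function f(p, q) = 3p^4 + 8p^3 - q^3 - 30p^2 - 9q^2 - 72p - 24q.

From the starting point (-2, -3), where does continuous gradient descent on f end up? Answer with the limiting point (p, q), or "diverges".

(-3, -4)

f is separable, so gradient descent decouples: p follows -∂f/∂p, q follows -∂f/∂q.
∂f/∂p = 12(p - 2)(p + 1)(p + 3); at p=-2 this is 48, so p decreases.
∂f/∂q = -3(q + 2)(q + 4); at q=-3 this is 3, so q decreases.
p converges to its nearest critical value -3 (a local min of the p-part); q converges to -4. The iterate converges to (-3, -4).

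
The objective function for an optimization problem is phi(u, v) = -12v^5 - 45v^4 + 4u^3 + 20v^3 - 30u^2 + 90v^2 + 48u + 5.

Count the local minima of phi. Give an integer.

phi separates as a function of u plus a function of v, so ∇phi=0 decouples.
∂phi/∂u = 12(u - 4)(u - 1) = 0 at u ∈ {1, 4}; ∂phi/∂v = -60v(v - 1)(v + 1)(v + 3) = 0 at v ∈ {-3, -1, 0, 1}.
The Hessian is diagonal: diag(phi_uu, phi_vv). Second derivatives: phi_uu(1)=-36, phi_uu(4)=36; phi_vv(-3)=1440, phi_vv(-1)=-240, phi_vv(0)=180, phi_vv(1)=-480.
Local minima occur where both diagonal entries positive: (4, -3), (4, 0). Count: 2.

2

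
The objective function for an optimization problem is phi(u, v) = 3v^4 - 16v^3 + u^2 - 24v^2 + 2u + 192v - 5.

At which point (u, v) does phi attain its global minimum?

(-1, -2)

phi(u,v) separates as P(u) + Q(v) − 5, so its minimum is min P + min Q − 5.
P'(u) = 2u + 2 vanishes at u ∈ {-1}; Q'(v) = 12(v - 4)(v - 2)(v + 2) vanishes at v ∈ {-2, 2, 4}.
Local minima of P (where P''>0): P(-1)=-1. Local minima of Q: Q(-2)=-304, Q(4)=128.
So the global minimum of phi is P(-1) + Q(-2) − 5 = -1 − 304 − 5 = -310, attained at (-1, -2).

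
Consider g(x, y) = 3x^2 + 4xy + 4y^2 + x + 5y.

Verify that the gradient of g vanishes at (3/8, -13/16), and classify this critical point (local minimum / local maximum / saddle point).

∇g = (6x + 4y + 1, 4x + 8y + 5); substituting (3/8, -13/16) gives ∇g = (0, 0), so (3/8, -13/16) is indeed a critical point.
The Hessian of g is constant: H = [[6, 4], [4, 8]].
det(H) = 6·8 − 4² = 32.
det(H) > 0 and tr(H) = 14 > 0, so H is positive definite and the point is a local minimum.

local minimum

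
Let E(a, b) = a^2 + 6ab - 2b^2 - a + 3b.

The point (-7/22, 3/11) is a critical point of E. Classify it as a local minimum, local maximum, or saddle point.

The Hessian of E is constant: H = [[2, 6], [6, -4]].
det(H) = 2·(-4) − 6² = -44.
Since det(H) < 0, H is indefinite and the critical point is a saddle point.

saddle point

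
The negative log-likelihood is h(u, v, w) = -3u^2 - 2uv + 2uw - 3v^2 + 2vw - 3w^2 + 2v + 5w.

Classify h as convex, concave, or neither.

concave

h is quadratic, so its Hessian is the constant matrix H = [[-6, -2, 2], [-2, -6, 2], [2, 2, -6]].
Leading principal minors: -6, 32, -160.
Signs alternate −, +, − ⇒ H ≺ 0 ⇒ concave.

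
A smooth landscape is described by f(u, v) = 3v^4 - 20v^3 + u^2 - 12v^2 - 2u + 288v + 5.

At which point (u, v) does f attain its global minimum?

(1, -2)

f(u,v) separates as P(u) + Q(v) + 5, so its minimum is min P + min Q + 5.
P'(u) = 2u - 2 vanishes at u ∈ {1}; Q'(v) = 12(v - 4)(v - 3)(v + 2) vanishes at v ∈ {-2, 3, 4}.
Local minima of P (where P''>0): P(1)=-1. Local minima of Q: Q(-2)=-416, Q(4)=448.
So the global minimum of f is P(1) + Q(-2) + 5 = -1 − 416 + 5 = -412, attained at (1, -2).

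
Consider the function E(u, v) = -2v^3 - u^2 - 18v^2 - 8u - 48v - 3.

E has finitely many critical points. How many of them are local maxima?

E separates as a function of u plus a function of v, so ∇E=0 decouples.
∂E/∂u = -2(u + 4) = 0 at u ∈ {-4}; ∂E/∂v = -6(v + 2)(v + 4) = 0 at v ∈ {-4, -2}.
The Hessian is diagonal: diag(E_uu, E_vv). Second derivatives: E_uu(-4)=-2; E_vv(-4)=12, E_vv(-2)=-12.
Local maxima occur where both diagonal entries negative: (-4, -2). Count: 1.

1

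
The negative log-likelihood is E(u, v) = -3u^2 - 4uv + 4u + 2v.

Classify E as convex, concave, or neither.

E is quadratic, so its Hessian is the constant matrix H = [[-6, -4], [-4, 0]].
det(H) = -16, tr(H) = -6.
det(H) < 0, so H is indefinite: neither convex nor concave.

neither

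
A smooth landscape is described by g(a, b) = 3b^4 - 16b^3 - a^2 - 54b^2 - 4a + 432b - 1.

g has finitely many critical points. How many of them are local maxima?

g separates as a function of a plus a function of b, so ∇g=0 decouples.
∂g/∂a = -2(a + 2) = 0 at a ∈ {-2}; ∂g/∂b = 12(b - 4)(b - 3)(b + 3) = 0 at b ∈ {-3, 3, 4}.
The Hessian is diagonal: diag(g_aa, g_bb). Second derivatives: g_aa(-2)=-2; g_bb(-3)=504, g_bb(3)=-72, g_bb(4)=84.
Local maxima occur where both diagonal entries negative: (-2, 3). Count: 1.

1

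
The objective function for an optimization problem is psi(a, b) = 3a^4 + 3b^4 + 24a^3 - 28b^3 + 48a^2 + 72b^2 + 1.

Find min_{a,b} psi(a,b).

1

psi(a,b) separates as P(a) + Q(b) + 1, so its minimum is min P + min Q + 1.
P'(a) = 12a(a + 2)(a + 4) vanishes at a ∈ {-4, -2, 0}; Q'(b) = 12b(b - 4)(b - 3) vanishes at b ∈ {0, 3, 4}.
Local minima of P (where P''>0): P(-4)=0, P(0)=0. Local minima of Q: Q(0)=0, Q(4)=128.
So the global minimum of psi is P(-4) + Q(0) + 1 = 0 + 0 + 1 = 1, attained at (-4, 0).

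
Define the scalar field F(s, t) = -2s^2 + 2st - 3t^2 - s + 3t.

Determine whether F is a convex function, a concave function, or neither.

F is quadratic, so its Hessian is the constant matrix H = [[-4, 2], [2, -6]].
det(H) = 20, tr(H) = -10.
det(H) > 0 and tr(H) < 0, so H is negative definite everywhere: concave.

concave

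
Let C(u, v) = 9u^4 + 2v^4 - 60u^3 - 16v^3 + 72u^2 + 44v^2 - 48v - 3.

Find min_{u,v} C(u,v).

C(u,v) separates as P(u) + Q(v) − 3, so its minimum is min P + min Q − 3.
P'(u) = 36u(u - 4)(u - 1) vanishes at u ∈ {0, 1, 4}; Q'(v) = 8(v - 3)(v - 2)(v - 1) vanishes at v ∈ {1, 2, 3}.
Local minima of P (where P''>0): P(0)=0, P(4)=-384. Local minima of Q: Q(1)=-18, Q(3)=-18.
So the global minimum of C is P(4) + Q(1) − 3 = -384 − 18 − 3 = -405, attained at (4, 1).

-405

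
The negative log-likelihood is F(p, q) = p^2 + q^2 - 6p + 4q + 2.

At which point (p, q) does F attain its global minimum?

F(p,q) separates as A(p) + B(q) + 2, so its minimum is min A + min B + 2.
A'(p) = 2p - 6 vanishes at p ∈ {3}; B'(q) = 2q + 4 vanishes at q ∈ {-2}.
Local minima of A (where A''>0): A(3)=-9. Local minima of B: B(-2)=-4.
So the global minimum of F is A(3) + B(-2) + 2 = -9 − 4 + 2 = -11, attained at (3, -2).

(3, -2)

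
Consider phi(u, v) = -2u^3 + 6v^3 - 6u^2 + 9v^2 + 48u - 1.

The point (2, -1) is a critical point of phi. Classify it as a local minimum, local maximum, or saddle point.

The mixed partial ∂²phi/∂u∂v is 0, so the Hessian at any point is diag(phi_uu, phi_vv) = diag(-12(u + 1), 18(2v + 1)).
At (2, -1): H = diag(-36, -18).
Both eigenvalues are negative, so H is negative definite: a local maximum.

local maximum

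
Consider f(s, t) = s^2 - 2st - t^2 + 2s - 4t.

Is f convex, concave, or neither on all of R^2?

f is quadratic, so its Hessian is the constant matrix H = [[2, -2], [-2, -2]].
det(H) = -8, tr(H) = 0.
det(H) < 0, so H is indefinite: neither convex nor concave.

neither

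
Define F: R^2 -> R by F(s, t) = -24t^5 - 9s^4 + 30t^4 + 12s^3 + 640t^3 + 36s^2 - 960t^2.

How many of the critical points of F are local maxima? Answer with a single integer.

F separates as a function of s plus a function of t, so ∇F=0 decouples.
∂F/∂s = -36s(s - 2)(s + 1) = 0 at s ∈ {-1, 0, 2}; ∂F/∂t = -120t(t - 4)(t - 1)(t + 4) = 0 at t ∈ {-4, 0, 1, 4}.
The Hessian is diagonal: diag(F_ss, F_tt). Second derivatives: F_ss(-1)=-108, F_ss(0)=72, F_ss(2)=-216; F_tt(-4)=19200, F_tt(0)=-1920, F_tt(1)=1800, F_tt(4)=-11520.
Local maxima occur where both diagonal entries negative: (-1, 0), (-1, 4), (2, 0), (2, 4). Count: 4.

4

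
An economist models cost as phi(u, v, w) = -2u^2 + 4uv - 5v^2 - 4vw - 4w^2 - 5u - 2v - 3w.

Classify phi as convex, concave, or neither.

concave

phi is quadratic, so its Hessian is the constant matrix H = [[-4, 4, 0], [4, -10, -4], [0, -4, -8]].
Leading principal minors: -4, 24, -128.
Signs alternate −, +, − ⇒ H ≺ 0 ⇒ concave.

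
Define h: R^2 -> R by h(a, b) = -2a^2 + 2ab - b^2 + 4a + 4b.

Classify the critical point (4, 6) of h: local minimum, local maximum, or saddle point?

local maximum

The Hessian of h is constant: H = [[-4, 2], [2, -2]].
det(H) = (-4)·(-2) − 2² = 4.
det(H) > 0 and tr(H) = -6 < 0, so H is negative definite and the point is a local maximum.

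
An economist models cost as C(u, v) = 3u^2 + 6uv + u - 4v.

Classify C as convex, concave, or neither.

neither

C is quadratic, so its Hessian is the constant matrix H = [[6, 6], [6, 0]].
det(H) = -36, tr(H) = 6.
det(H) < 0, so H is indefinite: neither convex nor concave.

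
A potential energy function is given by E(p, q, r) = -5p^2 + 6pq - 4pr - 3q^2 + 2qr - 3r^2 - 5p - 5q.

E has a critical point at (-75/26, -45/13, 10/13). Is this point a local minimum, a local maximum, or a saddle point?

local maximum

The Hessian is constant: H = [[-10, 6, -4], [6, -6, 2], [-4, 2, -6]].
Leading principal minors: Δ₁ = -10, Δ₂ = 24, Δ₃ = -104.
The minors alternate sign starting negative (−, +, −), so H is negative definite: a local maximum.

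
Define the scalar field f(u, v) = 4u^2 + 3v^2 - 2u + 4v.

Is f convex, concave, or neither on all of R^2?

convex

f is quadratic, so its Hessian is the constant matrix H = [[8, 0], [0, 6]].
det(H) = 48, tr(H) = 14.
det(H) > 0 and tr(H) > 0, so H is positive definite everywhere: convex.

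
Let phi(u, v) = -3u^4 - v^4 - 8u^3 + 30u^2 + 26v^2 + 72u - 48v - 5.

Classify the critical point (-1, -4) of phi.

The mixed partial ∂²phi/∂u∂v is 0, so the Hessian at any point is diag(phi_uu, phi_vv) = diag(12(-3u^2 - 4u + 5), 4(-3v^2 + 13)).
At (-1, -4): H = diag(72, -140).
The eigenvalues have opposite signs, so H is indefinite: a saddle point.

saddle point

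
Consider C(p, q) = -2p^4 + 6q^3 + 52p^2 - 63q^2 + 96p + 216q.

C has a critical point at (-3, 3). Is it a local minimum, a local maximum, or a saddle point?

The mixed partial ∂²C/∂p∂q is 0, so the Hessian at any point is diag(C_pp, C_qq) = diag(8(-3p^2 + 13), 18(2q - 7)).
At (-3, 3): H = diag(-112, -18).
Both eigenvalues are negative, so H is negative definite: a local maximum.

local maximum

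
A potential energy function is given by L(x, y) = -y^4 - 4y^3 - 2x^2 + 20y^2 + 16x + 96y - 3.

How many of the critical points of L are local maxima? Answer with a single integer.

L separates as a function of x plus a function of y, so ∇L=0 decouples.
∂L/∂x = -4(x - 4) = 0 at x ∈ {4}; ∂L/∂y = -4(y - 3)(y + 2)(y + 4) = 0 at y ∈ {-4, -2, 3}.
The Hessian is diagonal: diag(L_xx, L_yy). Second derivatives: L_xx(4)=-4; L_yy(-4)=-56, L_yy(-2)=40, L_yy(3)=-140.
Local maxima occur where both diagonal entries negative: (4, -4), (4, 3). Count: 2.

2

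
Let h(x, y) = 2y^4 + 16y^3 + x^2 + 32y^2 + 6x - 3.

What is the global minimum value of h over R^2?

-12

h(x,y) separates as P(x) + Q(y) − 3, so its minimum is min P + min Q − 3.
P'(x) = 2x + 6 vanishes at x ∈ {-3}; Q'(y) = 8y(y + 2)(y + 4) vanishes at y ∈ {-4, -2, 0}.
Local minima of P (where P''>0): P(-3)=-9. Local minima of Q: Q(-4)=0, Q(0)=0.
So the global minimum of h is P(-3) + Q(-4) − 3 = -9 + 0 − 3 = -12, attained at (-3, -4).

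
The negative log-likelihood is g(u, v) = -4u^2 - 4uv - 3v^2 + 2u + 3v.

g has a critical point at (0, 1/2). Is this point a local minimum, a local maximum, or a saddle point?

The Hessian of g is constant: H = [[-8, -4], [-4, -6]].
det(H) = (-8)·(-6) − (-4)² = 32.
det(H) > 0 and tr(H) = -14 < 0, so H is negative definite and the point is a local maximum.

local maximum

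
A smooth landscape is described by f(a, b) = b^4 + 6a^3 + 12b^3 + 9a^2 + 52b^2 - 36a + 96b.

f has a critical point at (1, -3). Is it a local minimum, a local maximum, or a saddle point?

The mixed partial ∂²f/∂a∂b is 0, so the Hessian at any point is diag(f_aa, f_bb) = diag(18(2a + 1), 4(3b^2 + 18b + 26)).
At (1, -3): H = diag(54, -4).
The eigenvalues have opposite signs, so H is indefinite: a saddle point.

saddle point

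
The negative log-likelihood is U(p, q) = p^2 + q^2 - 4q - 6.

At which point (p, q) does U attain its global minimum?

(0, 2)

U(p,q) separates as A(p) + B(q) − 6, so its minimum is min A + min B − 6.
A'(p) = 2p vanishes at p ∈ {0}; B'(q) = 2q - 4 vanishes at q ∈ {2}.
Local minima of A (where A''>0): A(0)=0. Local minima of B: B(2)=-4.
So the global minimum of U is A(0) + B(2) − 6 = 0 − 4 − 6 = -10, attained at (0, 2).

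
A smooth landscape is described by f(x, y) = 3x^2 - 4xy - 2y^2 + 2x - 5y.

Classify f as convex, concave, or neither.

neither

f is quadratic, so its Hessian is the constant matrix H = [[6, -4], [-4, -4]].
det(H) = -40, tr(H) = 2.
det(H) < 0, so H is indefinite: neither convex nor concave.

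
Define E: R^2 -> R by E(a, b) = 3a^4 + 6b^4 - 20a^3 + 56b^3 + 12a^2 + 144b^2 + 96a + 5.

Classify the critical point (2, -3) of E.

local maximum

The mixed partial ∂²E/∂a∂b is 0, so the Hessian at any point is diag(E_aa, E_bb) = diag(12(3a^2 - 10a + 2), 24(3b^2 + 14b + 12)).
At (2, -3): H = diag(-72, -72).
Both eigenvalues are negative, so H is negative definite: a local maximum.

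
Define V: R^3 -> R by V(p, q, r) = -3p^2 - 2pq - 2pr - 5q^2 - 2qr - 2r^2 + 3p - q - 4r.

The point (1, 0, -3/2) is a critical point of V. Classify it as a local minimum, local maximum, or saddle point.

local maximum

The Hessian is constant: H = [[-6, -2, -2], [-2, -10, -2], [-2, -2, -4]].
Leading principal minors: Δ₁ = -6, Δ₂ = 56, Δ₃ = -176.
The minors alternate sign starting negative (−, +, −), so H is negative definite: a local maximum.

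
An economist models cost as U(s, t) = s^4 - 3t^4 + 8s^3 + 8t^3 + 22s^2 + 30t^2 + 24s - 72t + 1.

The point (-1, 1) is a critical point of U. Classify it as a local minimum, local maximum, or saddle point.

local minimum

The mixed partial ∂²U/∂s∂t is 0, so the Hessian at any point is diag(U_ss, U_tt) = diag(4(3s^2 + 12s + 11), 12(-3t^2 + 4t + 5)).
At (-1, 1): H = diag(8, 72).
Both eigenvalues are positive, so H is positive definite: a local minimum.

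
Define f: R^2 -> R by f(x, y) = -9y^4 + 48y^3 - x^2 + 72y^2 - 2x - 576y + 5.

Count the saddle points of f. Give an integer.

f separates as a function of x plus a function of y, so ∇f=0 decouples.
∂f/∂x = -2(x + 1) = 0 at x ∈ {-1}; ∂f/∂y = -36(y - 4)(y - 2)(y + 2) = 0 at y ∈ {-2, 2, 4}.
The Hessian is diagonal: diag(f_xx, f_yy). Second derivatives: f_xx(-1)=-2; f_yy(-2)=-864, f_yy(2)=288, f_yy(4)=-432.
Saddle points occur where the two diagonal entries have opposite signs: (-1, 2). Count: 1.

1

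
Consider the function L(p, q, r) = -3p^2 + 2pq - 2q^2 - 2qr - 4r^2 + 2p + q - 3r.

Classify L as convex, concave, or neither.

L is quadratic, so its Hessian is the constant matrix H = [[-6, 2, 0], [2, -4, -2], [0, -2, -8]].
Leading principal minors: -6, 20, -136.
Signs alternate −, +, − ⇒ H ≺ 0 ⇒ concave.

concave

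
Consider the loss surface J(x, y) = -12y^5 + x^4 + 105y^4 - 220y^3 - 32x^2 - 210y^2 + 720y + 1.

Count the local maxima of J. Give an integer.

J separates as a function of x plus a function of y, so ∇J=0 decouples.
∂J/∂x = 4x(x - 4)(x + 4) = 0 at x ∈ {-4, 0, 4}; ∂J/∂y = -60(y - 4)(y - 3)(y - 1)(y + 1) = 0 at y ∈ {-1, 1, 3, 4}.
The Hessian is diagonal: diag(J_xx, J_yy). Second derivatives: J_xx(-4)=128, J_xx(0)=-64, J_xx(4)=128; J_yy(-1)=2400, J_yy(1)=-720, J_yy(3)=480, J_yy(4)=-900.
Local maxima occur where both diagonal entries negative: (0, 1), (0, 4). Count: 2.

2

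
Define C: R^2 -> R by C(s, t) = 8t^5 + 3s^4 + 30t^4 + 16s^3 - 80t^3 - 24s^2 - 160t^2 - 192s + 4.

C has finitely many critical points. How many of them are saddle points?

C separates as a function of s plus a function of t, so ∇C=0 decouples.
∂C/∂s = 12(s - 2)(s + 2)(s + 4) = 0 at s ∈ {-4, -2, 2}; ∂C/∂t = 40t(t - 2)(t + 1)(t + 4) = 0 at t ∈ {-4, -1, 0, 2}.
The Hessian is diagonal: diag(C_ss, C_tt). Second derivatives: C_ss(-4)=144, C_ss(-2)=-96, C_ss(2)=288; C_tt(-4)=-2880, C_tt(-1)=360, C_tt(0)=-320, C_tt(2)=1440.
Saddle points occur where the two diagonal entries have opposite signs: (-4, -4), (-4, 0), (-2, -1), (-2, 2), (2, -4), (2, 0). Count: 6.

6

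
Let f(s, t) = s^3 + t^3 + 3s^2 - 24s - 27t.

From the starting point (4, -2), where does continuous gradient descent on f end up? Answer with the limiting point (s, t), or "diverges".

(2, 3)

f is separable, so gradient descent decouples: s follows -∂f/∂s, t follows -∂f/∂t.
∂f/∂s = 3(s - 2)(s + 4); at s=4 this is 48, so s decreases.
∂f/∂t = 3(t - 3)(t + 3); at t=-2 this is -15, so t increases.
s converges to its nearest critical value 2 (a local min of the s-part); t converges to 3. The iterate converges to (2, 3).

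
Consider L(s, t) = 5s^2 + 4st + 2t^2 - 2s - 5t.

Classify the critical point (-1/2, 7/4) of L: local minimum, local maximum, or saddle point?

local minimum

The Hessian of L is constant: H = [[10, 4], [4, 4]].
det(H) = 10·4 − 4² = 24.
det(H) > 0 and tr(H) = 14 > 0, so H is positive definite and the point is a local minimum.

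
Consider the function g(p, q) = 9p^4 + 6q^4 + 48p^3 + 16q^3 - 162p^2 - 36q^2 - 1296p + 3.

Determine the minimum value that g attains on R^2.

g(p,q) separates as A(p) + B(q) + 3, so its minimum is min A + min B + 3.
A'(p) = 36(p - 3)(p + 3)(p + 4) vanishes at p ∈ {-4, -3, 3}; B'(q) = 24q(q - 1)(q + 3) vanishes at q ∈ {-3, 0, 1}.
Local minima of A (where A''>0): A(-4)=1824, A(3)=-3321. Local minima of B: B(-3)=-270, B(1)=-14.
So the global minimum of g is A(3) + B(-3) + 3 = -3321 − 270 + 3 = -3588, attained at (3, -3).

-3588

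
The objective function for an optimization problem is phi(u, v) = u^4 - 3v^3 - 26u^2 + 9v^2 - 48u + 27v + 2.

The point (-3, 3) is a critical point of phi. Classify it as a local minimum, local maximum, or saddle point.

The mixed partial ∂²phi/∂u∂v is 0, so the Hessian at any point is diag(phi_uu, phi_vv) = diag(4(3u^2 - 13), 18(-v + 1)).
At (-3, 3): H = diag(56, -36).
The eigenvalues have opposite signs, so H is indefinite: a saddle point.

saddle point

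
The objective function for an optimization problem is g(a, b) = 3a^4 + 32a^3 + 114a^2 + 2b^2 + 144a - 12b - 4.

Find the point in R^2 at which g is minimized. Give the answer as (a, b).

(-1, 3)

g(a,b) separates as P(a) + Q(b) − 4, so its minimum is min P + min Q − 4.
P'(a) = 12(a + 1)(a + 3)(a + 4) vanishes at a ∈ {-4, -3, -1}; Q'(b) = 4b - 12 vanishes at b ∈ {3}.
Local minima of P (where P''>0): P(-4)=-32, P(-1)=-59. Local minima of Q: Q(3)=-18.
So the global minimum of g is P(-1) + Q(3) − 4 = -59 − 18 − 4 = -81, attained at (-1, 3).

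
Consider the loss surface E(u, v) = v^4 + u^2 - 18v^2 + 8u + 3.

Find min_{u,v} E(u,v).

-94

E(u,v) separates as P(u) + Q(v) + 3, so its minimum is min P + min Q + 3.
P'(u) = 2u + 8 vanishes at u ∈ {-4}; Q'(v) = 4v(v - 3)(v + 3) vanishes at v ∈ {-3, 0, 3}.
Local minima of P (where P''>0): P(-4)=-16. Local minima of Q: Q(-3)=-81, Q(3)=-81.
So the global minimum of E is P(-4) + Q(-3) + 3 = -16 − 81 + 3 = -94, attained at (-4, -3).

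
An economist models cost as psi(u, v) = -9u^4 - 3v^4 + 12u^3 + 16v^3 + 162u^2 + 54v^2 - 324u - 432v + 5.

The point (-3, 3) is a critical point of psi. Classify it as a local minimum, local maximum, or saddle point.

The mixed partial ∂²psi/∂u∂v is 0, so the Hessian at any point is diag(psi_uu, psi_vv) = diag(36(-3u^2 + 2u + 9), 12(-3v^2 + 8v + 9)).
At (-3, 3): H = diag(-864, 72).
The eigenvalues have opposite signs, so H is indefinite: a saddle point.

saddle point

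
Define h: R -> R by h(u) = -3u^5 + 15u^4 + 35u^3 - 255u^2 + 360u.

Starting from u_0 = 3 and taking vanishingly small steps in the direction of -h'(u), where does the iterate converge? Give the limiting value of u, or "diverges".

h'(u) = -15(u - 4)(u - 2)(u - 1)(u + 3), so h'(3) = 180.
Gradient descent moves in the -h' direction, i.e. u is decreasing.
The nearest critical point in that direction is u = 2, where h'' = 150 > 0 (a local minimum). The iterate converges there.

2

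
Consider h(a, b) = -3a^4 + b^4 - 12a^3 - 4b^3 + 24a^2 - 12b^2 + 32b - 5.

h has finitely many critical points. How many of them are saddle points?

5

h separates as a function of a plus a function of b, so ∇h=0 decouples.
∂h/∂a = -12a(a - 1)(a + 4) = 0 at a ∈ {-4, 0, 1}; ∂h/∂b = 4(b - 4)(b - 1)(b + 2) = 0 at b ∈ {-2, 1, 4}.
The Hessian is diagonal: diag(h_aa, h_bb). Second derivatives: h_aa(-4)=-240, h_aa(0)=48, h_aa(1)=-60; h_bb(-2)=72, h_bb(1)=-36, h_bb(4)=72.
Saddle points occur where the two diagonal entries have opposite signs: (-4, -2), (-4, 4), (0, 1), (1, -2), (1, 4). Count: 5.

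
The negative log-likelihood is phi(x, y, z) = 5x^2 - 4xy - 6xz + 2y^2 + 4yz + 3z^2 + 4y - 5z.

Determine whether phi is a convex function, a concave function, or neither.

phi is quadratic, so its Hessian is the constant matrix H = [[10, -4, -6], [-4, 4, 4], [-6, 4, 6]].
Leading principal minors: 10, 24, 32.
All positive ⇒ H ≻ 0 ⇒ convex.

convex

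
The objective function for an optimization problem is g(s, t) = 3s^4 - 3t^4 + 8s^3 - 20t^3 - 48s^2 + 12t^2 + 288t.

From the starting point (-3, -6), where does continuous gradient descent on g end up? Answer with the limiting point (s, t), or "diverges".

g is separable, so gradient descent decouples: s follows -∂g/∂s, t follows -∂g/∂t.
∂g/∂s = 12s(s - 2)(s + 4); at s=-3 this is 180, so s decreases.
∂g/∂t = -12(t - 2)(t + 3)(t + 4); at t=-6 this is 576, so t decreases.
The t-coordinate has no critical point in that direction and runs off to infinity.

diverges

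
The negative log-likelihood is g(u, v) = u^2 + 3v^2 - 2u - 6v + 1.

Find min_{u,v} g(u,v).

-3

g(u,v) separates as P(u) + Q(v) + 1, so its minimum is min P + min Q + 1.
P'(u) = 2u - 2 vanishes at u ∈ {1}; Q'(v) = 6v - 6 vanishes at v ∈ {1}.
Local minima of P (where P''>0): P(1)=-1. Local minima of Q: Q(1)=-3.
So the global minimum of g is P(1) + Q(1) + 1 = -1 − 3 + 1 = -3, attained at (1, 1).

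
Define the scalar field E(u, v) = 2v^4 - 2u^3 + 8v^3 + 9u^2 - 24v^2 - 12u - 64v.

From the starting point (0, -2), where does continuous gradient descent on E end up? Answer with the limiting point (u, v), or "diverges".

E is separable, so gradient descent decouples: u follows -∂E/∂u, v follows -∂E/∂v.
∂E/∂u = -6(u - 2)(u - 1); at u=0 this is -12, so u increases.
∂E/∂v = 8(v - 2)(v + 1)(v + 4); at v=-2 this is 64, so v decreases.
u converges to its nearest critical value 1 (a local min of the u-part); v converges to -4. The iterate converges to (1, -4).

(1, -4)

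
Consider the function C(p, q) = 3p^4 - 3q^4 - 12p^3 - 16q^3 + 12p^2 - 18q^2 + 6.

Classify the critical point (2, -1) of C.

local minimum

The mixed partial ∂²C/∂p∂q is 0, so the Hessian at any point is diag(C_pp, C_qq) = diag(12(3p^2 - 6p + 2), -12(3q^2 + 8q + 3)).
At (2, -1): H = diag(24, 24).
Both eigenvalues are positive, so H is positive definite: a local minimum.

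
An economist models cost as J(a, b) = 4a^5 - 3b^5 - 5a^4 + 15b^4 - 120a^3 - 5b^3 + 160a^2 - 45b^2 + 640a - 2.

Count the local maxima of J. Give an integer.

4

J separates as a function of a plus a function of b, so ∇J=0 decouples.
∂J/∂a = 20(a - 4)(a - 2)(a + 1)(a + 4) = 0 at a ∈ {-4, -1, 2, 4}; ∂J/∂b = -15b(b - 3)(b - 2)(b + 1) = 0 at b ∈ {-1, 0, 2, 3}.
The Hessian is diagonal: diag(J_aa, J_bb). Second derivatives: J_aa(-4)=-2880, J_aa(-1)=900, J_aa(2)=-720, J_aa(4)=1600; J_bb(-1)=180, J_bb(0)=-90, J_bb(2)=90, J_bb(3)=-180.
Local maxima occur where both diagonal entries negative: (-4, 0), (-4, 3), (2, 0), (2, 3). Count: 4.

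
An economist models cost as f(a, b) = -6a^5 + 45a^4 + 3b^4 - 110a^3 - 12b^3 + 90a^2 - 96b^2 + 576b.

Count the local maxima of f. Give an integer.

2

f separates as a function of a plus a function of b, so ∇f=0 decouples.
∂f/∂a = -30a(a - 3)(a - 2)(a - 1) = 0 at a ∈ {0, 1, 2, 3}; ∂f/∂b = 12(b - 4)(b - 3)(b + 4) = 0 at b ∈ {-4, 3, 4}.
The Hessian is diagonal: diag(f_aa, f_bb). Second derivatives: f_aa(0)=180, f_aa(1)=-60, f_aa(2)=60, f_aa(3)=-180; f_bb(-4)=672, f_bb(3)=-84, f_bb(4)=96.
Local maxima occur where both diagonal entries negative: (1, 3), (3, 3). Count: 2.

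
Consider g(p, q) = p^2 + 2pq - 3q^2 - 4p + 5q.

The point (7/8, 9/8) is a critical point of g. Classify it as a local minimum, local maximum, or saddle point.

saddle point

The Hessian of g is constant: H = [[2, 2], [2, -6]].
det(H) = 2·(-6) − 2² = -16.
Since det(H) < 0, H is indefinite and the critical point is a saddle point.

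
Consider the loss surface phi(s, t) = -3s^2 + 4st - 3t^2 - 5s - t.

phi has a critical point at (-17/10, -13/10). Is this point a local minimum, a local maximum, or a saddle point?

The Hessian of phi is constant: H = [[-6, 4], [4, -6]].
det(H) = (-6)·(-6) − 4² = 20.
det(H) > 0 and tr(H) = -12 < 0, so H is negative definite and the point is a local maximum.

local maximum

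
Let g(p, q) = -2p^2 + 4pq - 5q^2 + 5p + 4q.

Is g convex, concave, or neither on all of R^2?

concave

g is quadratic, so its Hessian is the constant matrix H = [[-4, 4], [4, -10]].
det(H) = 24, tr(H) = -14.
det(H) > 0 and tr(H) < 0, so H is negative definite everywhere: concave.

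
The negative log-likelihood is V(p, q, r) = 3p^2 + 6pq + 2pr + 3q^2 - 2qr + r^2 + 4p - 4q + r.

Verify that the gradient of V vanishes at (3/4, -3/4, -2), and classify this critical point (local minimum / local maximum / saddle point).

∇V = (6p + 6q + 2r + 4, 6p + 6q - 2r - 4, 2p - 2q + 2r + 1); substituting (3/4, -3/4, -2) gives ∇V = (0, 0, 0), so (3/4, -3/4, -2) is indeed a critical point.
The Hessian is constant: H = [[6, 6, 2], [6, 6, -2], [2, -2, 2]].
Leading principal minors: Δ₁ = 6, Δ₂ = 0, Δ₃ = -96.
The minors fit neither the all-positive nor the alternating-sign pattern, so H is indefinite: a saddle point.

saddle point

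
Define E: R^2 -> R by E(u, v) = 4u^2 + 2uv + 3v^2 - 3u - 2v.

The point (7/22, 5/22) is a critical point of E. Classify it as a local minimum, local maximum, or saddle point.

The Hessian of E is constant: H = [[8, 2], [2, 6]].
det(H) = 8·6 − 2² = 44.
det(H) > 0 and tr(H) = 14 > 0, so H is positive definite and the point is a local minimum.

local minimum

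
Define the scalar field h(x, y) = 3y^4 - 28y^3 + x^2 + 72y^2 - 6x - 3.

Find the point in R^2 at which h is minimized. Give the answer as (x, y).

h(x,y) separates as P(x) + Q(y) − 3, so its minimum is min P + min Q − 3.
P'(x) = 2x - 6 vanishes at x ∈ {3}; Q'(y) = 12y(y - 4)(y - 3) vanishes at y ∈ {0, 3, 4}.
Local minima of P (where P''>0): P(3)=-9. Local minima of Q: Q(0)=0, Q(4)=128.
So the global minimum of h is P(3) + Q(0) − 3 = -9 + 0 − 3 = -12, attained at (3, 0).

(3, 0)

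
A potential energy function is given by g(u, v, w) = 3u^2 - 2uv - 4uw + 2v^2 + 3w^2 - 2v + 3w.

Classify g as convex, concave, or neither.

convex

g is quadratic, so its Hessian is the constant matrix H = [[6, -2, -4], [-2, 4, 0], [-4, 0, 6]].
Leading principal minors: 6, 20, 56.
All positive ⇒ H ≻ 0 ⇒ convex.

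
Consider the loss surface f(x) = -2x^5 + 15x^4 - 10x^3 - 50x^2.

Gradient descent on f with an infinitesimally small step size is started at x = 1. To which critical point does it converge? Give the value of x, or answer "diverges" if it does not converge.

2

f'(x) = -10x(x - 5)(x - 2)(x + 1), so f'(1) = -80.
Gradient descent moves in the -f' direction, i.e. x is increasing.
The nearest critical point in that direction is x = 2, where f'' = 180 > 0 (a local minimum). The iterate converges there.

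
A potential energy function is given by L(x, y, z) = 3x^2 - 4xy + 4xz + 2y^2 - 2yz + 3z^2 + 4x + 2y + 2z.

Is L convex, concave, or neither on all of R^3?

convex

L is quadratic, so its Hessian is the constant matrix H = [[6, -4, 4], [-4, 4, -2], [4, -2, 6]].
Leading principal minors: 6, 8, 24.
All positive ⇒ H ≻ 0 ⇒ convex.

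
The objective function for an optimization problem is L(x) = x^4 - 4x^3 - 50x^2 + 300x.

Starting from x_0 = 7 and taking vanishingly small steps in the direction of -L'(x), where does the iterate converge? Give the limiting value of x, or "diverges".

5

L'(x) = 4(x - 5)(x - 3)(x + 5), so L'(7) = 384.
Gradient descent moves in the -L' direction, i.e. x is decreasing.
The nearest critical point in that direction is x = 5, where L'' = 80 > 0 (a local minimum). The iterate converges there.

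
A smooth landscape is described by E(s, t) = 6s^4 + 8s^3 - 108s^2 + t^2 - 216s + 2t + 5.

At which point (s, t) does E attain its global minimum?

E(s,t) separates as P(s) + Q(t) + 5, so its minimum is min P + min Q + 5.
P'(s) = 24(s - 3)(s + 1)(s + 3) vanishes at s ∈ {-3, -1, 3}; Q'(t) = 2(t + 1) vanishes at t ∈ {-1}.
Local minima of P (where P''>0): P(-3)=-54, P(3)=-918. Local minima of Q: Q(-1)=-1.
So the global minimum of E is P(3) + Q(-1) + 5 = -918 − 1 + 5 = -914, attained at (3, -1).

(3, -1)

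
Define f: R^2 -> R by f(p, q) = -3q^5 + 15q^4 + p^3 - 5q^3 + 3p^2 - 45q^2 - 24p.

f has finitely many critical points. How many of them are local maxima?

2

f separates as a function of p plus a function of q, so ∇f=0 decouples.
∂f/∂p = 3(p - 2)(p + 4) = 0 at p ∈ {-4, 2}; ∂f/∂q = -15q(q - 3)(q - 2)(q + 1) = 0 at q ∈ {-1, 0, 2, 3}.
The Hessian is diagonal: diag(f_pp, f_qq). Second derivatives: f_pp(-4)=-18, f_pp(2)=18; f_qq(-1)=180, f_qq(0)=-90, f_qq(2)=90, f_qq(3)=-180.
Local maxima occur where both diagonal entries negative: (-4, 0), (-4, 3). Count: 2.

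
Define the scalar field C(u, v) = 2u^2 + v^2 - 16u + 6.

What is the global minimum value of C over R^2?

C(u,v) separates as P(u) + Q(v) + 6, so its minimum is min P + min Q + 6.
P'(u) = 4u - 16 vanishes at u ∈ {4}; Q'(v) = 2v vanishes at v ∈ {0}.
Local minima of P (where P''>0): P(4)=-32. Local minima of Q: Q(0)=0.
So the global minimum of C is P(4) + Q(0) + 6 = -32 + 0 + 6 = -26, attained at (4, 0).

-26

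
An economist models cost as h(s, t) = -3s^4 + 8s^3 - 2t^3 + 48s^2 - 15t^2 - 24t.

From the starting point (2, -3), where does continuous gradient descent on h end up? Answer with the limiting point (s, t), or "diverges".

(0, -4)

h is separable, so gradient descent decouples: s follows -∂h/∂s, t follows -∂h/∂t.
∂h/∂s = -12s(s - 4)(s + 2); at s=2 this is 192, so s decreases.
∂h/∂t = -6(t + 1)(t + 4); at t=-3 this is 12, so t decreases.
s converges to its nearest critical value 0 (a local min of the s-part); t converges to -4. The iterate converges to (0, -4).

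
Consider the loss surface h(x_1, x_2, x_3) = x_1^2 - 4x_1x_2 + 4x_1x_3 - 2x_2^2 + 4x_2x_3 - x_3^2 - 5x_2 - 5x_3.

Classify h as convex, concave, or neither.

neither

h is quadratic, so its Hessian is the constant matrix H = [[2, -4, 4], [-4, -4, 4], [4, 4, -2]].
Leading principal minors: 2, -24, -48.
Neither pattern holds ⇒ H is indefinite ⇒ neither convex nor concave.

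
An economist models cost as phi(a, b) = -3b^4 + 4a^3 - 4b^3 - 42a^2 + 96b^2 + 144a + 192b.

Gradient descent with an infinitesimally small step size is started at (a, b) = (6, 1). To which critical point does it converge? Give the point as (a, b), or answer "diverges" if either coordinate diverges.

(4, -1)

phi is separable, so gradient descent decouples: a follows -∂phi/∂a, b follows -∂phi/∂b.
∂phi/∂a = 12(a - 4)(a - 3); at a=6 this is 72, so a decreases.
∂phi/∂b = -12(b - 4)(b + 1)(b + 4); at b=1 this is 360, so b decreases.
a converges to its nearest critical value 4 (a local min of the a-part); b converges to -1. The iterate converges to (4, -1).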